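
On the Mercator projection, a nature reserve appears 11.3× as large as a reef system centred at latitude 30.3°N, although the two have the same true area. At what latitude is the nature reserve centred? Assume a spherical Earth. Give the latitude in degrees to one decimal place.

75.1°

For equal true areas on Mercator, apparent areas scale as sec²φ, so the ratio is cos²φ₂ / cos²φ₁.
cos²φ₂ / cos²φ₁ = 11.3  ⇒  cos φ₁ = cos 30.3° / √11.3 = 0.8634/3.362 = 0.2568.
φ₁ = arccos(0.2568) ≈ 75.1°.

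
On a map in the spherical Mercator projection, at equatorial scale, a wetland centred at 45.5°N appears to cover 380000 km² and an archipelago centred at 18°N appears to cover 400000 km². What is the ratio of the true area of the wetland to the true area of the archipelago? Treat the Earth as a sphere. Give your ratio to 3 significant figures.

0.516

On Mercator the areal scale is sec²φ, so true area = apparent × cos²φ.
True area of wetland: 380000 × cos²(45.5°) = 380000 × 0.4913 = 186700 km².
True area of archipelago: 400000 × cos²(18°) = 400000 × 0.9045 = 361800 km².
Ratio = 186700 / 361800 ≈ 0.516.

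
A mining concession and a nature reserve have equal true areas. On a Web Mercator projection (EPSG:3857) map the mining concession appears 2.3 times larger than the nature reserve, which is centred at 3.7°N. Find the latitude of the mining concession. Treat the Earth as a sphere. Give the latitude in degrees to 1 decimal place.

On Mercator, (apparent₁)/(apparent₂) = sec²φ₁ / sec²φ₂ when true areas are equal.
cos²φ₂ / cos²φ₁ = 2.3  ⇒  cos φ₁ = cos 3.7° / √2.3 = 0.9979/1.517 = 0.6580.
φ₁ = arccos(0.6580) ≈ 48.9°.

48.9°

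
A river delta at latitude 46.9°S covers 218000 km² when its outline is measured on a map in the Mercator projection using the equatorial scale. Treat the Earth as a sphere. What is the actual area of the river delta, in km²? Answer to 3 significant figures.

The Mercator projection is conformal; its linear scale factor is the same in every direction and equals sec φ = 1/cos φ.
Areal scale = k² = sec²φ = 1/cos²(46.9°) = 1/0.6833² = 2.142.
True area = apparent / (areal scale) = 218000 / 2.142 ≈ 102000 km².

102000 km²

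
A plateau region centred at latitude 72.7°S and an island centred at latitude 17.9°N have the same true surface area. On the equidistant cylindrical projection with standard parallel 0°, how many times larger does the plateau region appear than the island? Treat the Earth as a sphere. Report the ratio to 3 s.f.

For the equirectangular projection with φ₀ = 0 (plate carrée), h = 1 along meridians and k = sec φ along parallels.
Areal scale at 72.7°: h·k = 1.000 × 3.363 = 3.363.
Areal scale at 17.9°: h·k = 1.000 × 1.051 = 1.051.
Ratio = 3.363/1.051 ≈ 3.20.

3.20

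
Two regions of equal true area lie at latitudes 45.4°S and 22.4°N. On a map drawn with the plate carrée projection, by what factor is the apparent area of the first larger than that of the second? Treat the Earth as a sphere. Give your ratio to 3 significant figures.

1.32

Plate carrée maps x = Rλ, y = Rφ. The meridian scale is h = 1 and the parallel scale is k = 1/cos φ = sec φ.
Areal scale at 45.4°: h·k = 1.000 × 1.424 = 1.424.
Areal scale at 22.4°: h·k = 1.000 × 1.082 = 1.082.
Ratio = 1.424/1.082 ≈ 1.32.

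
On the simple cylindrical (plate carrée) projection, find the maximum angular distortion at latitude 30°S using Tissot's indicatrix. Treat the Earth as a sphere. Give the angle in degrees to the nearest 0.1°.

For the equirectangular projection with φ₀ = 0 (plate carrée), h = 1 along meridians and k = sec φ along parallels.
At 30°: h = 1.000, k = 1.155; principal scales a = 1.155, b = 1.000.
sin(ω/2) = (a − b)/(a + b) = 0.1547/2.155 = 0.07180, so ω = 2 arcsin(0.07180) ≈ 8.2°.

8.2°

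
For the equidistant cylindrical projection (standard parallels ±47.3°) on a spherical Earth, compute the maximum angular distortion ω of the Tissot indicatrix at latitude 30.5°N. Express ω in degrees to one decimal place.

13.7°

The equidistant cylindrical projection with φ₀ = 47.3° has h = 1 (meridians true) and k = cos φ₀ / cos φ along parallels.
At 30.5°: h = 1.000, k = 0.7871; principal scales a = 1.000, b = 0.7871.
sin(ω/2) = (a − b)/(a + b) = 0.2129/1.787 = 0.1192, so ω = 2 arcsin(0.1192) ≈ 13.7°.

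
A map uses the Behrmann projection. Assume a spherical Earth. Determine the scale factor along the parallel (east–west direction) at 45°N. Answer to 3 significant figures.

1.22

The Behrmann projection is cylindrical equal-area with φ₀ = 30°. A cylindrical equal-area projection with standard parallel φ₀ has meridian scale h = cos φ / cos φ₀ and parallel scale k = cos φ₀ / cos φ (so areas are preserved, h·k = 1).
k = cos 30° / cos 45° = 0.8660/0.7071 = 1.225.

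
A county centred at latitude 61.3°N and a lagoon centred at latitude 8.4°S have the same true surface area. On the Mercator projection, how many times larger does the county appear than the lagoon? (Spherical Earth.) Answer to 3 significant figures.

On Mercator, area is exaggerated by sec²φ = 1/cos²φ.
At 61.3°: sec²(61.3°) = 1/0.4802² = 4.336.
At 8.4°: sec²(8.4°) = 1/0.9893² = 1.022.
Ratio = 4.336/1.022 = cos²(8.4°)/cos²(61.3°) ≈ 4.24.

4.24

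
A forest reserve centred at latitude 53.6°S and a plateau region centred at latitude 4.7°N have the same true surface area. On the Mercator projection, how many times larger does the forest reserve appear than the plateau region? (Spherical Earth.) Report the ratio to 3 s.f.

2.82

On Mercator, area is exaggerated by sec²φ = 1/cos²φ.
At 53.6°: sec²(53.6°) = 1/0.5934² = 2.840.
At 4.7°: sec²(4.7°) = 1/0.9966² = 1.007.
Ratio = 2.840/1.007 = cos²(4.7°)/cos²(53.6°) ≈ 2.82.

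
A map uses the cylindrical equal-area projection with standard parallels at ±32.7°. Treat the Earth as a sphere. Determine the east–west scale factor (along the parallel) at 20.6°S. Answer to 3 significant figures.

For cylindrical equal-area with standard parallel φ₀, h = cos φ / cos φ₀ and k = cos φ₀ / cos φ, so h·k = 1.
k = cos 32.7° / cos 20.6° = 0.8415/0.9361 = 0.8990.

0.899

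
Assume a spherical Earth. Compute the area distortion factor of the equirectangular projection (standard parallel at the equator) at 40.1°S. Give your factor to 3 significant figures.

1.31

Plate carrée maps x = Rλ, y = Rφ. The meridian scale is h = 1 and the parallel scale is k = 1/cos φ = sec φ.
Areal scale = h·k = 1 × sec φ; at 40.1°, h = 1.000, k = 1.307, so h·k = 1.307.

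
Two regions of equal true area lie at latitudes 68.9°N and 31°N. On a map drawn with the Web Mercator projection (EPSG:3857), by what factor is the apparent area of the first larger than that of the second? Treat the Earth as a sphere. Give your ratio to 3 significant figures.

5.67

On Mercator, area is exaggerated by sec²φ = 1/cos²φ.
At 68.9°: sec²(68.9°) = 1/0.3600² = 7.716.
At 31°: sec²(31°) = 1/0.8572² = 1.361.
Ratio = 7.716/1.361 = cos²(31°)/cos²(68.9°) ≈ 5.67.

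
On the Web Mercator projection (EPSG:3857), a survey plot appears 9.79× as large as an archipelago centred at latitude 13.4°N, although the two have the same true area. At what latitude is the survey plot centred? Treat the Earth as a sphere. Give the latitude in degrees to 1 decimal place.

71.9°

For equal true areas on Mercator, apparent areas scale as sec²φ, so the ratio is cos²φ₂ / cos²φ₁.
cos²φ₂ / cos²φ₁ = 9.79  ⇒  cos φ₁ = cos 13.4° / √9.79 = 0.9728/3.129 = 0.3109.
φ₁ = arccos(0.3109) ≈ 71.9°.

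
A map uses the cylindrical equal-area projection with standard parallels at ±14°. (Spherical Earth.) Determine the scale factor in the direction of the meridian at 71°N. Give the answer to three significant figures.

A cylindrical equal-area projection with standard parallel φ₀ has meridian scale h = cos φ / cos φ₀ and parallel scale k = cos φ₀ / cos φ (so areas are preserved, h·k = 1).
h = cos 71° / cos 14° = 0.3256/0.9703 = 0.3355.

0.336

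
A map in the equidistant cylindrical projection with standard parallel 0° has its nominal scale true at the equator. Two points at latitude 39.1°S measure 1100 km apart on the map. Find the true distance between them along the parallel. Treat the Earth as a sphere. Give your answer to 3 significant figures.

854 km

In the plate carrée (x = Rλ, y = Rφ), meridians are true-scale (h = 1) and parallels are stretched by k = sec φ.
Along the parallel at 39.1°, map distances are exaggerated by k = sec 39.1° = 1.289.
True distance = 1100 / 1.289 = 1100 × cos 39.1° ≈ 854 km.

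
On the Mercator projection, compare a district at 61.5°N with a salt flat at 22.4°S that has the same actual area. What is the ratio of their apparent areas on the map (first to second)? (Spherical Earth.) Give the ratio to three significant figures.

3.75

Mercator areal scale is sec²φ.
At 61.5°: sec²(61.5°) = 1/0.4772² = 4.392.
At 22.4°: sec²(22.4°) = 1/0.9245² = 1.170.
Ratio = 4.392/1.170 = cos²(22.4°)/cos²(61.5°) ≈ 3.75.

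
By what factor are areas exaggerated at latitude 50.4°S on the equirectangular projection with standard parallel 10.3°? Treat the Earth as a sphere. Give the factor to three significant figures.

1.54

The equidistant cylindrical projection with φ₀ = 10.3° has h = 1 (meridians true) and k = cos φ₀ / cos φ along parallels.
Areal scale = h·k = 1 × cos φ₀ / cos φ; at 50.4°, h = 1.000, k = 1.544, so h·k = 1.544.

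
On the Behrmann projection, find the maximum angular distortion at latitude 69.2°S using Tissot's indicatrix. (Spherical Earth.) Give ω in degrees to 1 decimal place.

Behrmann is a cylindrical equal-area projection with standard parallels at ±30°. Cylindrical equal-area (φ₀ = 30°): h = cos φ / cos 30° along meridians, k = cos 30° / cos φ along parallels; h·k = 1.
At 69.2°: h = 0.4100, k = 2.439; principal scales a = 2.439, b = 0.4100.
sin(ω/2) = (a − b)/(a + b) = 2.029/2.849 = 0.7121, so ω = 2 arcsin(0.7121) ≈ 90.8°.

90.8°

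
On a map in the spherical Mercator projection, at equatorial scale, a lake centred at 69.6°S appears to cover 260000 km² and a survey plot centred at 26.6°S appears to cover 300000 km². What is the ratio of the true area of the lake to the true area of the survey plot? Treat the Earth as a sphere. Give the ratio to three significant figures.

0.132

Since Mercator area scale is 1/cos²φ, the true area equals the apparent area multiplied by cos²φ.
True area of lake: 260000 × cos²(69.6°) = 260000 × 0.1215 = 31590 km².
True area of survey plot: 300000 × cos²(26.6°) = 300000 × 0.7995 = 239900 km².
Ratio = 31590 / 239900 ≈ 0.132.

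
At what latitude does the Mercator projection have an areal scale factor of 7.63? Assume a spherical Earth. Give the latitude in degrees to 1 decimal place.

Mercator areal scale is sec²φ.
sec²φ = 7.63  ⇒  cos²φ = 0.1311  ⇒  cos φ = 0.3620.
φ = arccos(0.3620) ≈ 68.8°.

68.8°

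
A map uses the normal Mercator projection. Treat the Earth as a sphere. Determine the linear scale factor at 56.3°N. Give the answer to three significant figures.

1.80

For Mercator, h = k = sec φ (a conformal cylindrical projection has a single point scale, 1/cos φ).
k = 1/cos 56.3° = 1/0.5548 = 1.802.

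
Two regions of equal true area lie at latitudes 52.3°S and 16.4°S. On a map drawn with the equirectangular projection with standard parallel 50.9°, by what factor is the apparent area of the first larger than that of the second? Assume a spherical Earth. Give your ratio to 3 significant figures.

1.57

In the equirectangular projection with standard parallel φ₀ = 50.9° (x = Rλ cos φ₀, y = Rφ), meridians are true-scale (h = 1) and the parallel scale is k = cos φ₀ / cos φ.
Areal scale at 52.3°: h·k = 1.000 × 1.031 = 1.031.
Areal scale at 16.4°: h·k = 1.000 × 0.6574 = 0.6574.
Ratio = 1.031/0.6574 ≈ 1.57.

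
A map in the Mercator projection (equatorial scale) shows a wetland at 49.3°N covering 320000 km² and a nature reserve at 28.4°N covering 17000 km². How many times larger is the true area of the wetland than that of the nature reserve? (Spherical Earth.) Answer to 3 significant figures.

On Mercator the areal scale is sec²φ, so true area = apparent × cos²φ.
True area of wetland: 320000 × cos²(49.3°) = 320000 × 0.4252 = 136100 km².
True area of nature reserve: 17000 × cos²(28.4°) = 17000 × 0.7738 = 13150 km².
Ratio = 136100 / 13150 ≈ 10.3.

10.3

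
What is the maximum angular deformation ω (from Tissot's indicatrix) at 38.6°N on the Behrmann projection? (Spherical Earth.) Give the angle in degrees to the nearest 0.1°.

Behrmann is a cylindrical equal-area projection with standard parallels at ±30°. For cylindrical equal-area with standard parallel φ₀, h = cos φ / cos φ₀ and k = cos φ₀ / cos φ, so h·k = 1.
At 38.6°: h = 0.9024, k = 1.108; principal scales a = 1.108, b = 0.9024.
sin(ω/2) = (a − b)/(a + b) = 0.2057/2.011 = 0.1023, so ω = 2 arcsin(0.1023) ≈ 11.7°.

11.7°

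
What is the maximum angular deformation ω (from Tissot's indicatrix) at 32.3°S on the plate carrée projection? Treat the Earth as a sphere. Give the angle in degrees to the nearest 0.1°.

9.6°

In the plate carrée (x = Rλ, y = Rφ), meridians are true-scale (h = 1) and parallels are stretched by k = sec φ.
At 32.3°: h = 1.000, k = 1.183; principal scales a = 1.183, b = 1.000.
sin(ω/2) = (a − b)/(a + b) = 0.1831/2.183 = 0.08386, so ω = 2 arcsin(0.08386) ≈ 9.6°.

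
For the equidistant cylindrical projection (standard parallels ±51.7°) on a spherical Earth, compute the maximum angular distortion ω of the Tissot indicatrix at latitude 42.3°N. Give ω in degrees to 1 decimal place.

With standard parallel φ₀ = 51.7°, the equirectangular projection gives x = Rλ cos φ₀, y = Rφ, so h = 1 and k = cos 51.7° / cos φ.
At 42.3°: h = 1.000, k = 0.8380; principal scales a = 1.000, b = 0.8380.
sin(ω/2) = (a − b)/(a + b) = 0.1620/1.838 = 0.08816, so ω = 2 arcsin(0.08816) ≈ 10.1°.

10.1°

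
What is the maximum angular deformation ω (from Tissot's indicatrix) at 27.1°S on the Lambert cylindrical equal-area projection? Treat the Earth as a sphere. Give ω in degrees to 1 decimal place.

13.3°

The Lambert cylindrical equal-area projection is the cylindrical equal-area projection with its standard parallel at the equator (φ₀ = 0). A cylindrical equal-area projection with standard parallel φ₀ has meridian scale h = cos φ / cos φ₀ and parallel scale k = cos φ₀ / cos φ (so areas are preserved, h·k = 1).
At 27.1°: h = 0.8902, k = 1.123; principal scales a = 1.123, b = 0.8902.
sin(ω/2) = (a − b)/(a + b) = 0.2331/2.014 = 0.1158, so ω = 2 arcsin(0.1158) ≈ 13.3°.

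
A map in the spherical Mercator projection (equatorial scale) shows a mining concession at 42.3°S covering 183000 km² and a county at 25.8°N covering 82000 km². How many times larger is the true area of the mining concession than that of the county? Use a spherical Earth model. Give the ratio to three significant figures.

On Mercator the areal scale is sec²φ, so true area = apparent × cos²φ.
True area of mining concession: 183000 × cos²(42.3°) = 183000 × 0.5471 = 100100 km².
True area of county: 82000 × cos²(25.8°) = 82000 × 0.8106 = 66470 km².
Ratio = 100100 / 66470 ≈ 1.51.

1.51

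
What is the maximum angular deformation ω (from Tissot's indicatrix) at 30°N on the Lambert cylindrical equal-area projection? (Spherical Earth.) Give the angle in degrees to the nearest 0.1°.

16.4°

The Lambert cylindrical equal-area projection is the cylindrical equal-area projection with its standard parallel at the equator (φ₀ = 0). Cylindrical equal-area (φ₀ = 0°): h = cos φ / cos 0° along meridians, k = cos 0° / cos φ along parallels; h·k = 1.
At 30°: h = 0.8660, k = 1.155; principal scales a = 1.155, b = 0.8660.
sin(ω/2) = (a − b)/(a + b) = 0.2887/2.021 = 0.1429, so ω = 2 arcsin(0.1429) ≈ 16.4°.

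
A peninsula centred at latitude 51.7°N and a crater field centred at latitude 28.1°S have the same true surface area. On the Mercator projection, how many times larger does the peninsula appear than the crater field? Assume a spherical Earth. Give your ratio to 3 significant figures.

Mercator areal scale is sec²φ.
At 51.7°: sec²(51.7°) = 1/0.6198² = 2.603.
At 28.1°: sec²(28.1°) = 1/0.8821² = 1.285.
Ratio = 2.603/1.285 = cos²(28.1°)/cos²(51.7°) ≈ 2.03.

2.03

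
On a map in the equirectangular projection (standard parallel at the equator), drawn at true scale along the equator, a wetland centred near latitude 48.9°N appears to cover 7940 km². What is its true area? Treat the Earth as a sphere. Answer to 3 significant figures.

5220 km²

For the equirectangular projection with φ₀ = 0 (plate carrée), h = 1 along meridians and k = sec φ along parallels.
Areal scale = h·k = 1 × sec φ; at 48.9°, h = 1.000, k = 1.521, so h·k = 1.521.
True area = apparent / (areal scale) = 7940 / 1.521 ≈ 5220 km².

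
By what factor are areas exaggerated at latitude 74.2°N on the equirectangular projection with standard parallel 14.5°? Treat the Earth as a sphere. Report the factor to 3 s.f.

The equidistant cylindrical projection with φ₀ = 14.5° has h = 1 (meridians true) and k = cos φ₀ / cos φ along parallels.
Areal scale = h·k = 1 × cos φ₀ / cos φ; at 74.2°, h = 1.000, k = 3.556, so h·k = 3.556.

3.56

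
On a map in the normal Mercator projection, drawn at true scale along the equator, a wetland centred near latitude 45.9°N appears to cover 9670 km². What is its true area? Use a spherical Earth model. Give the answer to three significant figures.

For Mercator, h = k = sec φ (a conformal cylindrical projection has a single point scale, 1/cos φ).
Areal scale = k² = sec²φ = 1/cos²(45.9°) = 1/0.6959² = 2.065.
True area = apparent / (areal scale) = 9670 / 2.065 ≈ 4680 km².

4680 km²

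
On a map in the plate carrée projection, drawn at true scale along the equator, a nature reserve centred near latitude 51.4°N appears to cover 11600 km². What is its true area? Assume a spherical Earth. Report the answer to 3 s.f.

Plate carrée maps x = Rλ, y = Rφ. The meridian scale is h = 1 and the parallel scale is k = 1/cos φ = sec φ.
Areal scale = h·k = 1 × sec φ; at 51.4°, h = 1.000, k = 1.603, so h·k = 1.603.
True area = apparent / (areal scale) = 11600 / 1.603 ≈ 7240 km².

7240 km²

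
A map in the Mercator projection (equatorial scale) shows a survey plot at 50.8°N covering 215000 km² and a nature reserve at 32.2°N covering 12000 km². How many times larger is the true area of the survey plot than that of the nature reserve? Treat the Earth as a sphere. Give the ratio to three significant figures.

10.00

On Mercator the areal scale is sec²φ, so true area = apparent × cos²φ.
True area of survey plot: 215000 × cos²(50.8°) = 215000 × 0.3995 = 85880 km².
True area of nature reserve: 12000 × cos²(32.2°) = 12000 × 0.7160 = 8593 km².
Ratio = 85880 / 8593 ≈ 10.00.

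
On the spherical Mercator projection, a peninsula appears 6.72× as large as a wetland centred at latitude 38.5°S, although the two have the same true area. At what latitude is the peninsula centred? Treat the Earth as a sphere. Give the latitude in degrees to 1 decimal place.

72.4°

Mercator areal scale is sec²φ, so apparent-area ratio = sec²φ₁ / sec²φ₂ = cos²φ₂ / cos²φ₁.
cos²φ₂ / cos²φ₁ = 6.72  ⇒  cos φ₁ = cos 38.5° / √6.72 = 0.7826/2.592 = 0.3019.
φ₁ = arccos(0.3019) ≈ 72.4°.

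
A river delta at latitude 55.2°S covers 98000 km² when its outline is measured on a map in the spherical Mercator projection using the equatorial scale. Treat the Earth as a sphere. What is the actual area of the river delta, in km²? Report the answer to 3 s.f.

31900 km²

Mercator is conformal, so the point scale is isotropic: h = k = sec φ = 1/cos φ.
Areal scale = k² = sec²φ = 1/cos²(55.2°) = 1/0.5707² = 3.070.
True area = apparent / (areal scale) = 98000 / 3.070 ≈ 31900 km².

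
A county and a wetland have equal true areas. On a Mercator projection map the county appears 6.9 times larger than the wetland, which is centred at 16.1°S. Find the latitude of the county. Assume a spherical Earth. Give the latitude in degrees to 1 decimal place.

Mercator areal scale is sec²φ, so apparent-area ratio = sec²φ₁ / sec²φ₂ = cos²φ₂ / cos²φ₁.
cos²φ₂ / cos²φ₁ = 6.9  ⇒  cos φ₁ = cos 16.1° / √6.9 = 0.9608/2.627 = 0.3658.
φ₁ = arccos(0.3658) ≈ 68.5°.

68.5°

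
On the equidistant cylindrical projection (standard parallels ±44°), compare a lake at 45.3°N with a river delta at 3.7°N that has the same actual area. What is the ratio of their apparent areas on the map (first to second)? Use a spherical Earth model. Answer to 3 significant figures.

1.42

With standard parallel φ₀ = 44°, the equirectangular projection gives x = Rλ cos φ₀, y = Rφ, so h = 1 and k = cos 44° / cos φ.
Areal scale at 45.3°: h·k = 1.000 × 1.023 = 1.023.
Areal scale at 3.7°: h·k = 1.000 × 0.7208 = 0.7208.
Ratio = 1.023/0.7208 ≈ 1.42.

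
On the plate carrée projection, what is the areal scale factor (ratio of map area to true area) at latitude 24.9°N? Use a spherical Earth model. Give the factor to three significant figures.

In the plate carrée (x = Rλ, y = Rφ), meridians are true-scale (h = 1) and parallels are stretched by k = sec φ.
Areal scale = h·k = 1 × sec φ; at 24.9°, h = 1.000, k = 1.102, so h·k = 1.102.

1.10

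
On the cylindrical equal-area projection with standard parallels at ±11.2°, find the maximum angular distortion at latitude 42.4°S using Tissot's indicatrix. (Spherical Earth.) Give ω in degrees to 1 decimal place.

32.1°

Cylindrical equal-area (φ₀ = 11.2°): h = cos φ / cos 11.2° along meridians, k = cos 11.2° / cos φ along parallels; h·k = 1.
At 42.4°: h = 0.7528, k = 1.328; principal scales a = 1.328, b = 0.7528.
sin(ω/2) = (a − b)/(a + b) = 0.5756/2.081 = 0.2766, so ω = 2 arcsin(0.2766) ≈ 32.1°.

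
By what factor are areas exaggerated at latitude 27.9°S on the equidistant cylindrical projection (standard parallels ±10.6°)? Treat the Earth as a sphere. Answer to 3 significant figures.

1.11

The equidistant cylindrical projection with φ₀ = 10.6° has h = 1 (meridians true) and k = cos φ₀ / cos φ along parallels.
Areal scale = h·k = 1 × cos φ₀ / cos φ; at 27.9°, h = 1.000, k = 1.112, so h·k = 1.112.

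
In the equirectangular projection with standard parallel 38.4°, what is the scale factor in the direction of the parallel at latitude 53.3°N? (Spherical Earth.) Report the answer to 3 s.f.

The equidistant cylindrical projection with φ₀ = 38.4° has h = 1 (meridians true) and k = cos φ₀ / cos φ along parallels.
k = cos 38.4° / cos 53.3° = 0.7837/0.5976 = 1.311.

1.31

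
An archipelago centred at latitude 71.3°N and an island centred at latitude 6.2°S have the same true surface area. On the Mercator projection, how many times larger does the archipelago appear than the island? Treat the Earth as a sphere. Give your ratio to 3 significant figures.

9.61

On Mercator, area is exaggerated by sec²φ = 1/cos²φ.
At 71.3°: sec²(71.3°) = 1/0.3206² = 9.728.
At 6.2°: sec²(6.2°) = 1/0.9942² = 1.012.
Ratio = 9.728/1.012 = cos²(6.2°)/cos²(71.3°) ≈ 9.61.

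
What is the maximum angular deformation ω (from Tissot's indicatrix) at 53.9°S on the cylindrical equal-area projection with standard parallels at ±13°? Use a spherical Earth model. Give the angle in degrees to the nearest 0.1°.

For cylindrical equal-area with standard parallel φ₀, h = cos φ / cos φ₀ and k = cos φ₀ / cos φ, so h·k = 1.
At 53.9°: h = 0.6047, k = 1.654; principal scales a = 1.654, b = 0.6047.
sin(ω/2) = (a − b)/(a + b) = 1.049/2.258 = 0.4645, so ω = 2 arcsin(0.4645) ≈ 55.4°.

55.4°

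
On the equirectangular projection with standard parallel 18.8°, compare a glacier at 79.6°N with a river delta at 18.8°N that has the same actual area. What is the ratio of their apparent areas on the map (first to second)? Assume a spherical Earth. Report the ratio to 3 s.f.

With standard parallel φ₀ = 18.8°, the equirectangular projection gives x = Rλ cos φ₀, y = Rφ, so h = 1 and k = cos 18.8° / cos φ.
Areal scale at 79.6°: h·k = 1.000 × 5.244 = 5.244.
Areal scale at 18.8°: h·k = 1.000 × 1.000 = 1.000.
Ratio = 5.244/1.000 ≈ 5.24.

5.24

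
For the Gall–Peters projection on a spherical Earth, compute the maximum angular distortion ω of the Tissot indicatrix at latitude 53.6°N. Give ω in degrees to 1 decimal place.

20.0°

Gall–Peters is a cylindrical equal-area projection with standard parallels at ±45°. Cylindrical equal-area (φ₀ = 45°): h = cos φ / cos 45° along meridians, k = cos 45° / cos φ along parallels; h·k = 1.
At 53.6°: h = 0.8392, k = 1.192; principal scales a = 1.192, b = 0.8392.
sin(ω/2) = (a − b)/(a + b) = 0.3524/2.031 = 0.1735, so ω = 2 arcsin(0.1735) ≈ 20.0°.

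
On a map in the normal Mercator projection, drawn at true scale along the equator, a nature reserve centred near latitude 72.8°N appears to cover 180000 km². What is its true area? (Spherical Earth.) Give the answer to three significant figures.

For Mercator, h = k = sec φ (a conformal cylindrical projection has a single point scale, 1/cos φ).
Areal scale = k² = sec²φ = 1/cos²(72.8°) = 1/0.2957² = 11.44.
True area = apparent / (areal scale) = 180000 / 11.44 ≈ 15700 km².

15700 km²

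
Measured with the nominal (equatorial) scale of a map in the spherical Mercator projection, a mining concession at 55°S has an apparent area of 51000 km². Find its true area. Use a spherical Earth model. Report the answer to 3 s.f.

16800 km²

For Mercator, h = k = sec φ (a conformal cylindrical projection has a single point scale, 1/cos φ).
Areal scale = k² = sec²φ = 1/cos²(55°) = 1/0.5736² = 3.040.
True area = apparent / (areal scale) = 51000 / 3.040 ≈ 16800 km².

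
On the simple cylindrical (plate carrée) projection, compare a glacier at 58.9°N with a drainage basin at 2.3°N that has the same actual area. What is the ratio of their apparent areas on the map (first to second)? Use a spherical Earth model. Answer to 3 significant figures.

In the plate carrée (x = Rλ, y = Rφ), meridians are true-scale (h = 1) and parallels are stretched by k = sec φ.
Areal scale at 58.9°: h·k = 1.000 × 1.936 = 1.936.
Areal scale at 2.3°: h·k = 1.000 × 1.001 = 1.001.
Ratio = 1.936/1.001 ≈ 1.93.

1.93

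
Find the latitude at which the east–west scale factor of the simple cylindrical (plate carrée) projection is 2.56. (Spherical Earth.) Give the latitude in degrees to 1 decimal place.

67.0°

Plate carrée: h = 1, k = sec φ along parallels.
sec φ = 2.56  ⇒  cos φ = 0.3906  ⇒  φ ≈ 67.0°.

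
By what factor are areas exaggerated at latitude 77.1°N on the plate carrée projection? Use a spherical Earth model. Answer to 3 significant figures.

Plate carrée maps x = Rλ, y = Rφ. The meridian scale is h = 1 and the parallel scale is k = 1/cos φ = sec φ.
Areal scale = h·k = 1 × sec φ; at 77.1°, h = 1.000, k = 4.479, so h·k = 4.479.

4.48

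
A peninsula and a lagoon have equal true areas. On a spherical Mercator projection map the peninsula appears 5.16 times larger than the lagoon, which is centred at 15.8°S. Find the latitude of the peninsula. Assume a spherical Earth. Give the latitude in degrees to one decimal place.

64.9°

On Mercator, (apparent₁)/(apparent₂) = sec²φ₁ / sec²φ₂ when true areas are equal.
cos²φ₂ / cos²φ₁ = 5.16  ⇒  cos φ₁ = cos 15.8° / √5.16 = 0.9622/2.272 = 0.4236.
φ₁ = arccos(0.4236) ≈ 64.9°.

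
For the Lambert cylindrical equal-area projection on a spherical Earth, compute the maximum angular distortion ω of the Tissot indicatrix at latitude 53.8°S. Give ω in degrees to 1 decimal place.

The Lambert cylindrical equal-area projection is the cylindrical equal-area projection with its standard parallel at the equator (φ₀ = 0). A cylindrical equal-area projection with standard parallel φ₀ has meridian scale h = cos φ / cos φ₀ and parallel scale k = cos φ₀ / cos φ (so areas are preserved, h·k = 1).
At 53.8°: h = 0.5906, k = 1.693; principal scales a = 1.693, b = 0.5906.
sin(ω/2) = (a − b)/(a + b) = 1.103/2.284 = 0.4828, so ω = 2 arcsin(0.4828) ≈ 57.7°.

57.7°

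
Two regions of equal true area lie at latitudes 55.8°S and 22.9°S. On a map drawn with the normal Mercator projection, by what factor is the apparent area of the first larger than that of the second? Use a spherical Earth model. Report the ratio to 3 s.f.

2.69

Mercator is conformal with k = sec φ, so areal scale = k² = sec²φ.
At 55.8°: sec²(55.8°) = 1/0.5621² = 3.165.
At 22.9°: sec²(22.9°) = 1/0.9212² = 1.178.
Ratio = 3.165/1.178 = cos²(22.9°)/cos²(55.8°) ≈ 2.69.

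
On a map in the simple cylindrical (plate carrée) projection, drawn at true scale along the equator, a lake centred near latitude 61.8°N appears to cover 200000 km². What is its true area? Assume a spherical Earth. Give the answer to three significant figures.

94500 km²

Plate carrée maps x = Rλ, y = Rφ. The meridian scale is h = 1 and the parallel scale is k = 1/cos φ = sec φ.
Areal scale = h·k = 1 × sec φ; at 61.8°, h = 1.000, k = 2.116, so h·k = 2.116.
True area = apparent / (areal scale) = 200000 / 2.116 ≈ 94500 km².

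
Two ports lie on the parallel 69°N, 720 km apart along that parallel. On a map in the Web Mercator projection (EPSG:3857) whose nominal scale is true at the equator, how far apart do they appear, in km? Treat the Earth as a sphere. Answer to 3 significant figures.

For Mercator, h = k = sec φ (a conformal cylindrical projection has a single point scale, 1/cos φ).
Along the parallel, k = sec 69° = 1/0.3584 = 2.790.
Map distance = 720 × 2.790 ≈ 2010 km.

2010 km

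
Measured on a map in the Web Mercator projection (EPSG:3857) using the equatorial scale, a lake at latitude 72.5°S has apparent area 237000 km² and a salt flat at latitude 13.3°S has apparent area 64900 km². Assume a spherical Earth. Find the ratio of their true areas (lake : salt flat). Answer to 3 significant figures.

Mercator's areal exaggeration is sec²φ; hence true area = (apparent area) · cos²φ.
True area of lake: 237000 × cos²(72.5°) = 237000 × 0.09042 = 21430 km².
True area of salt flat: 64900 × cos²(13.3°) = 64900 × 0.9471 = 61470 km².
Ratio = 21430 / 61470 ≈ 0.349.

0.349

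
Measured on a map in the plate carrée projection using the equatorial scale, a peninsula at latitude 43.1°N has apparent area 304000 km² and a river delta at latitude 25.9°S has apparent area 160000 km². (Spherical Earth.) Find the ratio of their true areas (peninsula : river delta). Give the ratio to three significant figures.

On the plate carrée, areal scale = h·k = 1 × sec φ, so true area = apparent × cos φ.
True area of peninsula: 304000 × cos(43.1°) = 304000 × 0.7302 = 222000 km².
True area of river delta: 160000 × cos(25.9°) = 160000 × 0.8996 = 143900 km².
Ratio = 222000 / 143900 ≈ 1.54.

1.54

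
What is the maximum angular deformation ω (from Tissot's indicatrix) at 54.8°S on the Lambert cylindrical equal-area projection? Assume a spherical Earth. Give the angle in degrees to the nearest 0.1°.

The Lambert cylindrical equal-area projection is the cylindrical equal-area projection with its standard parallel at the equator (φ₀ = 0). A cylindrical equal-area projection with standard parallel φ₀ has meridian scale h = cos φ / cos φ₀ and parallel scale k = cos φ₀ / cos φ (so areas are preserved, h·k = 1).
At 54.8°: h = 0.5764, k = 1.735; principal scales a = 1.735, b = 0.5764.
sin(ω/2) = (a − b)/(a + b) = 1.158/2.311 = 0.5012, so ω = 2 arcsin(0.5012) ≈ 60.2°.

60.2°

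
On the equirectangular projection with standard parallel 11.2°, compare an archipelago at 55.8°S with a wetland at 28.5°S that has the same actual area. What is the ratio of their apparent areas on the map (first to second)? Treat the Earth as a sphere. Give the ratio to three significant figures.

1.56

With standard parallel φ₀ = 11.2°, the equirectangular projection gives x = Rλ cos φ₀, y = Rφ, so h = 1 and k = cos 11.2° / cos φ.
Areal scale at 55.8°: h·k = 1.000 × 1.745 = 1.745.
Areal scale at 28.5°: h·k = 1.000 × 1.116 = 1.116.
Ratio = 1.745/1.116 ≈ 1.56.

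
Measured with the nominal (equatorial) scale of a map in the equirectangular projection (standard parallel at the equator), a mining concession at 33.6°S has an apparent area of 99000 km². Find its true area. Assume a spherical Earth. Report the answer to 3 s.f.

For the equirectangular projection with φ₀ = 0 (plate carrée), h = 1 along meridians and k = sec φ along parallels.
Areal scale = h·k = 1 × sec φ; at 33.6°, h = 1.000, k = 1.201, so h·k = 1.201.
True area = apparent / (areal scale) = 99000 / 1.201 ≈ 82500 km².

82500 km²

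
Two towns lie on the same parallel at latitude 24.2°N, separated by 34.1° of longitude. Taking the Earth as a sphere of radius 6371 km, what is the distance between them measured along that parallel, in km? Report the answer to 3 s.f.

3460 km

Arc length along a parallel = R cos φ · Δλ (with Δλ in radians).
= 6371 × cos 24.2° × (34.1° × π/180) = 6371 × 0.9121 × 0.5952 ≈ 3460 km.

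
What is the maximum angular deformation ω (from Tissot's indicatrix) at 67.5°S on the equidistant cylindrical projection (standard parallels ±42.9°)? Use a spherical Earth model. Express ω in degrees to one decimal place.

36.6°

In the equirectangular projection with standard parallel φ₀ = 42.9° (x = Rλ cos φ₀, y = Rφ), meridians are true-scale (h = 1) and the parallel scale is k = cos φ₀ / cos φ.
At 67.5°: h = 1.000, k = 1.914; principal scales a = 1.914, b = 1.000.
sin(ω/2) = (a − b)/(a + b) = 0.9142/2.914 = 0.3137, so ω = 2 arcsin(0.3137) ≈ 36.6°.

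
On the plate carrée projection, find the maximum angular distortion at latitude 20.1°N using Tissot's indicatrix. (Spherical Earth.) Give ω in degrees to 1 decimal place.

3.6°

In the plate carrée (x = Rλ, y = Rφ), meridians are true-scale (h = 1) and parallels are stretched by k = sec φ.
At 20.1°: h = 1.000, k = 1.065; principal scales a = 1.065, b = 1.000.
sin(ω/2) = (a − b)/(a + b) = 0.06486/2.065 = 0.03141, so ω = 2 arcsin(0.03141) ≈ 3.6°.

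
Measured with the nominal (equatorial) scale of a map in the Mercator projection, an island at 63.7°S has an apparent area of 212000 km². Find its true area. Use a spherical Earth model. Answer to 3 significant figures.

41600 km²

The Mercator projection is conformal; its linear scale factor is the same in every direction and equals sec φ = 1/cos φ.
Areal scale = k² = sec²φ = 1/cos²(63.7°) = 1/0.4431² = 5.094.
True area = apparent / (areal scale) = 212000 / 5.094 ≈ 41600 km².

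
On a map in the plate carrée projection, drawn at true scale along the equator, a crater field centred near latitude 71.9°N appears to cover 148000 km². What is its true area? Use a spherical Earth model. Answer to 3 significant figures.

In the plate carrée (x = Rλ, y = Rφ), meridians are true-scale (h = 1) and parallels are stretched by k = sec φ.
Areal scale = h·k = 1 × sec φ; at 71.9°, h = 1.000, k = 3.219, so h·k = 3.219.
True area = apparent / (areal scale) = 148000 / 3.219 ≈ 46000 km².

46000 km²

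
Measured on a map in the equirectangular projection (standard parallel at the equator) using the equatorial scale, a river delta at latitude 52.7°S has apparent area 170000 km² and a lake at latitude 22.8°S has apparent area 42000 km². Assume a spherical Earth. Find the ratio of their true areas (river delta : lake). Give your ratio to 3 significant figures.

2.66

On the plate carrée, areal scale = h·k = 1 × sec φ, so true area = apparent × cos φ.
True area of river delta: 170000 × cos(52.7°) = 170000 × 0.6060 = 103000 km².
True area of lake: 42000 × cos(22.8°) = 42000 × 0.9219 = 38720 km².
Ratio = 103000 / 38720 ≈ 2.66.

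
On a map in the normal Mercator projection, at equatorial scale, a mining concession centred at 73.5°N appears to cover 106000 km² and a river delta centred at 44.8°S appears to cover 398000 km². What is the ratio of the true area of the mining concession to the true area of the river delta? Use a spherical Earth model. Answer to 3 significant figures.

Since Mercator area scale is 1/cos²φ, the true area equals the apparent area multiplied by cos²φ.
True area of mining concession: 106000 × cos²(73.5°) = 106000 × 0.08066 = 8550 km².
True area of river delta: 398000 × cos²(44.8°) = 398000 × 0.5035 = 200400 km².
Ratio = 8550 / 200400 ≈ 0.0427.

0.0427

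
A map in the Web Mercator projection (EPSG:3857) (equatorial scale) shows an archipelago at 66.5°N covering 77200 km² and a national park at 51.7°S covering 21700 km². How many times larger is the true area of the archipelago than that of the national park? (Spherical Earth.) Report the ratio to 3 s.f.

Mercator's areal exaggeration is sec²φ; hence true area = (apparent area) · cos²φ.
True area of archipelago: 77200 × cos²(66.5°) = 77200 × 0.1590 = 12270 km².
True area of national park: 21700 × cos²(51.7°) = 21700 × 0.3841 = 8336 km².
Ratio = 12270 / 8336 ≈ 1.47.

1.47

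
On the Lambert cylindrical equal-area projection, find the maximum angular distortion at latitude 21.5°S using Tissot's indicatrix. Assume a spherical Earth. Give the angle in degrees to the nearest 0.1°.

8.3°

The Lambert cylindrical equal-area projection is the cylindrical equal-area projection with its standard parallel at the equator (φ₀ = 0). Cylindrical equal-area (φ₀ = 0°): h = cos φ / cos 0° along meridians, k = cos 0° / cos φ along parallels; h·k = 1.
At 21.5°: h = 0.9304, k = 1.075; principal scales a = 1.075, b = 0.9304.
sin(ω/2) = (a − b)/(a + b) = 0.1444/2.005 = 0.07200, so ω = 2 arcsin(0.07200) ≈ 8.3°.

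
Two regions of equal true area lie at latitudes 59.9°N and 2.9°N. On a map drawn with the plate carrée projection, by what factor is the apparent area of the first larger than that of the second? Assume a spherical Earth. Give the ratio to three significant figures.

Plate carrée maps x = Rλ, y = Rφ. The meridian scale is h = 1 and the parallel scale is k = 1/cos φ = sec φ.
Areal scale at 59.9°: h·k = 1.000 × 1.994 = 1.994.
Areal scale at 2.9°: h·k = 1.000 × 1.001 = 1.001.
Ratio = 1.994/1.001 ≈ 1.99.

1.99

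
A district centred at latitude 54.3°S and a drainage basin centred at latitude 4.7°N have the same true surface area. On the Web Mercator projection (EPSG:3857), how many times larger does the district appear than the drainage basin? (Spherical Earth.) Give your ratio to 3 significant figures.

On Mercator, area is exaggerated by sec²φ = 1/cos²φ.
At 54.3°: sec²(54.3°) = 1/0.5835² = 2.937.
At 4.7°: sec²(4.7°) = 1/0.9966² = 1.007.
Ratio = 2.937/1.007 = cos²(4.7°)/cos²(54.3°) ≈ 2.92.

2.92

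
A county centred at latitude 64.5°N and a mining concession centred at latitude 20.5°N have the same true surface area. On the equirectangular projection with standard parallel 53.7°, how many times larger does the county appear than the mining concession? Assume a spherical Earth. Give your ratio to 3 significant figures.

The equidistant cylindrical projection with φ₀ = 53.7° has h = 1 (meridians true) and k = cos φ₀ / cos φ along parallels.
Areal scale at 64.5°: h·k = 1.000 × 1.375 = 1.375.
Areal scale at 20.5°: h·k = 1.000 × 0.6320 = 0.6320.
Ratio = 1.375/0.6320 ≈ 2.18.

2.18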